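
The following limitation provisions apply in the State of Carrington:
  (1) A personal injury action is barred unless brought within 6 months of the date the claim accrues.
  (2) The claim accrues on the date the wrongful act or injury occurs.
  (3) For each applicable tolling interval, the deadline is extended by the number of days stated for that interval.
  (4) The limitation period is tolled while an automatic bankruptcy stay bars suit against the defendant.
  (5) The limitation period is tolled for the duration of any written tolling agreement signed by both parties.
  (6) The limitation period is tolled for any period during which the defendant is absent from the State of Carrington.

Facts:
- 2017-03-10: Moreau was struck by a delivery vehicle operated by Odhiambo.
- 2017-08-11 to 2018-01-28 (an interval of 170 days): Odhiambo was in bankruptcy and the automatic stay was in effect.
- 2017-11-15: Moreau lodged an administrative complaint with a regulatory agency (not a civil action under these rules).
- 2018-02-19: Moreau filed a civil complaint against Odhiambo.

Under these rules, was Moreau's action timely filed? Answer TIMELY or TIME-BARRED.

The limitation period began to run on 2017-03-10.
6 months from 2017-03-10 is 2017-09-10.
The automatic bankruptcy stay from 2017-08-11 to 2018-01-28 tolled the period for 170 days, extending the deadline to 2018-02-27.
Nothing else in the chronology tolls or restarts the period.
Filing on 2018-02-19 beat the 2018-02-27 deadline — the action is timely.

TIMELY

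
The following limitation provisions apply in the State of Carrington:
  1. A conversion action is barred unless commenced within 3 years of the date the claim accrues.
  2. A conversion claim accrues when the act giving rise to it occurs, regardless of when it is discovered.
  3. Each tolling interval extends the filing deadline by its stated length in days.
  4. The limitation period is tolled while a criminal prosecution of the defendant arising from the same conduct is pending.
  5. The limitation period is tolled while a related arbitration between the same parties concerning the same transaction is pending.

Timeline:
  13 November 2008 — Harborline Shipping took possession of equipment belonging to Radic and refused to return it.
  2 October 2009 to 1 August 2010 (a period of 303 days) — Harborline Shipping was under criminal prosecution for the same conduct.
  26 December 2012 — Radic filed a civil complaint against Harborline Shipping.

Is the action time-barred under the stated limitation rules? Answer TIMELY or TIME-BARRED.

The claim accrued on 13 November 2008, the date of the act.
3 years from 13 November 2008 is 13 November 2011.
The period was tolled for 303 days by the pending criminal prosecution (2 October 2009 to 1 August 2010), pushing the deadline to 11 September 2012.
Filing on 26 December 2012 missed the 11 September 2012 deadline — the action is time-barred.

TIME-BARRED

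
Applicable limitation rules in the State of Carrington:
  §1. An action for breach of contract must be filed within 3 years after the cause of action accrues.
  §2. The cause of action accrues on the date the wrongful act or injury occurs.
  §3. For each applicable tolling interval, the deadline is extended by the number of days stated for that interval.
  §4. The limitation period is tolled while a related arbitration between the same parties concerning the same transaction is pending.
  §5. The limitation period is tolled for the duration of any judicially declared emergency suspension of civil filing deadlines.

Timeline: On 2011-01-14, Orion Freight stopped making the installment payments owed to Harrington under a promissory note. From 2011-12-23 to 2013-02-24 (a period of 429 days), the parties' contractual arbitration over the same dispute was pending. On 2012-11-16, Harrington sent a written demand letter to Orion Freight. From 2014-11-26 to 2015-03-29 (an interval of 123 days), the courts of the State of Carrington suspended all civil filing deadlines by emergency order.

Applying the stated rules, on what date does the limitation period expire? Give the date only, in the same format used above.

2015-07-20

The cause of action accrued on 2011-01-14, the date of the act.
The untolled deadline — 3 years after 2011-01-14 — is 2014-01-14.
The pending related arbitration from 2011-12-23 to 2013-02-24 tolled the period for 429 days, extending the deadline to 2015-03-19.
The emergency suspension of filing deadlines from 2014-11-26 to 2015-03-29 tolled the period for 123 days, extending the deadline to 2015-07-20.
Nothing else in the chronology tolls or restarts the period.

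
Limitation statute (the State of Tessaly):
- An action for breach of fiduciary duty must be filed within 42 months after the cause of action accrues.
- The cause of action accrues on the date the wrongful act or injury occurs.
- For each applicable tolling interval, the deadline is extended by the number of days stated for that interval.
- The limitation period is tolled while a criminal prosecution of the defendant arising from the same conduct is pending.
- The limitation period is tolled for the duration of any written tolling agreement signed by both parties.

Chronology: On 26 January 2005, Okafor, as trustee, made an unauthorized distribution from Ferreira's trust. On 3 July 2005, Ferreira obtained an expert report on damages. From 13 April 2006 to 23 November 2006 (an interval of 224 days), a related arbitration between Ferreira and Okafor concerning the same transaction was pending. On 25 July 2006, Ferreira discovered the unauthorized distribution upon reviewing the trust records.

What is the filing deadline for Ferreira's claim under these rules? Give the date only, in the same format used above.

The claim accrued on 26 January 2005, when the wrongful act occurred; under the stated occurrence rule the 25 July 2006 discovery does not delay accrual.
The untolled deadline — 42 months after 26 January 2005 — is 26 July 2008.
Although a pending arbitration ran from 13 April 2006 to 23 November 2006, the stated rules do not make that a tolling event, so it is disregarded.
The other events in the timeline have no effect on the limitation period under the stated rules.

26 July 2008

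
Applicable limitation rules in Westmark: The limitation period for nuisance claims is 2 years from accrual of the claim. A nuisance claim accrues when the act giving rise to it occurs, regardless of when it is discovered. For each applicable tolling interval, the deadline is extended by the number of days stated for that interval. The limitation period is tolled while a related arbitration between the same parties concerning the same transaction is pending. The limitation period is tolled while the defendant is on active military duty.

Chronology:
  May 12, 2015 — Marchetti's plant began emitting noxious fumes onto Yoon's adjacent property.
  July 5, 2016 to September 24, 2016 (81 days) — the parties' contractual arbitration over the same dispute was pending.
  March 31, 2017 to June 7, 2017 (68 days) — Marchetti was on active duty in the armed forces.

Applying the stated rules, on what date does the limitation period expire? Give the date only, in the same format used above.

The claim accrued on May 12, 2015, when the wrongful act occurred.
Adding the 2 years base period to May 12, 2015 gives a deadline of May 12, 2017, before any tolling.
Because the pending related arbitration ran from July 5, 2016 to September 24, 2016, the deadline is extended by 81 days to August 1, 2017.
Because the defendant's active military service ran from March 31, 2017 to June 7, 2017, the deadline is extended by 68 days to October 8, 2017.

October 8, 2017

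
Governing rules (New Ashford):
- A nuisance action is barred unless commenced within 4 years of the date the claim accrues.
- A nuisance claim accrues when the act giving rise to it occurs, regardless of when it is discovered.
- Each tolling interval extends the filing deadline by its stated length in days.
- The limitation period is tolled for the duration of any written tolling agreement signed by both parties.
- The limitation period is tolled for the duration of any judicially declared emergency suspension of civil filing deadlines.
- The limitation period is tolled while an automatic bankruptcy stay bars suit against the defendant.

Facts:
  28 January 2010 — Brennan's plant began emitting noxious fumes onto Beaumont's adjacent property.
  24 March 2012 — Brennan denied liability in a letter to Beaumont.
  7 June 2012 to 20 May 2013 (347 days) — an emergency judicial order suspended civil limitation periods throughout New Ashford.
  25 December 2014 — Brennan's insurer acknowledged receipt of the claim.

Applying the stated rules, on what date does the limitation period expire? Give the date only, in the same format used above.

The claim accrued on 28 January 2010, the date of the act.
Adding the 4 years base period to 28 January 2010 gives a deadline of 28 January 2014, before any tolling.
Because the emergency suspension of filing deadlines ran from 7 June 2012 to 20 May 2013, the deadline is extended by 347 days to 10 January 2015.
Nothing else in the chronology tolls or restarts the period.

10 January 2015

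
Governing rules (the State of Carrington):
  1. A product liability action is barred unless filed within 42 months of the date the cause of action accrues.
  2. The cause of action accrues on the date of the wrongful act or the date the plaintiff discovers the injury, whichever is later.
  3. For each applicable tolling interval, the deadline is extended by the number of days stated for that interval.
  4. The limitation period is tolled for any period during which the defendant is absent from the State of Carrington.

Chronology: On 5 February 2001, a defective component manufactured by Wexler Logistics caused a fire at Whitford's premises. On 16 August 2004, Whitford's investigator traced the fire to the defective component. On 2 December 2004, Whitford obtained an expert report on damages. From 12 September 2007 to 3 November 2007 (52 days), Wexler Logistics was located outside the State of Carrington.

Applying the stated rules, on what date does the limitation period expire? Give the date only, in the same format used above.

8 April 2008

The claim accrued on 16 August 2004 — the later of the 5 February 2001 act and the 16 August 2004 discovery.
Adding the 42 months base period to 16 August 2004 gives a deadline of 16 February 2008, before any tolling.
Because the defendant's absence from the jurisdiction ran from 12 September 2007 to 3 November 2007, the deadline is extended by 52 days to 8 April 2008.
None of the other events listed affects the running of the period under the stated rules.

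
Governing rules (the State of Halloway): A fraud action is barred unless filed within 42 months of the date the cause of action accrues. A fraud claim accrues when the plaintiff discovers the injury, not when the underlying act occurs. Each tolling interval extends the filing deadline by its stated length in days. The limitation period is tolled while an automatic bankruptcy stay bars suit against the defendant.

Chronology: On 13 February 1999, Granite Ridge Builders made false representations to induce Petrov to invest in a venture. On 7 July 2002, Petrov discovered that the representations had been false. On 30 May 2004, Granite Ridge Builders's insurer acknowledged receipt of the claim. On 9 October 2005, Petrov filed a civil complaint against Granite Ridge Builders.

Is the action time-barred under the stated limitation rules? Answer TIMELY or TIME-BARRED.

Under the discovery rule, the claim accrued on 7 July 2002, when Petrov discovered the injury — not on the 13 February 1999 date of the underlying act.
42 months from 7 July 2002 is 7 January 2006.
The other events in the timeline have no effect on the limitation period under the stated rules.
Filing on 9 October 2005 beat the 7 January 2006 deadline — the action is timely.

TIMELY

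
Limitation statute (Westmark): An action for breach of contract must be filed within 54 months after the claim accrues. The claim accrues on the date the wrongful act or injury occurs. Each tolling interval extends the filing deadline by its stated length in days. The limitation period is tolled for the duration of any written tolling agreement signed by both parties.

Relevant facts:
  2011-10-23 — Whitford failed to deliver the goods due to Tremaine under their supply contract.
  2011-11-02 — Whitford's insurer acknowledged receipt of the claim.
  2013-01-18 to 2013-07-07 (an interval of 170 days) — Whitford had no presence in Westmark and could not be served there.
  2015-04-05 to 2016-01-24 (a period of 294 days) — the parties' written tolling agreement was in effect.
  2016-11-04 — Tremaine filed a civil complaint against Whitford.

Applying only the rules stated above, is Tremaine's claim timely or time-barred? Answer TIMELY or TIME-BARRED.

The limitation period began to run on 2011-10-23.
Adding the 54 months base period to 2011-10-23 gives a deadline of 2016-04-23, before any tolling.
The written tolling agreement from 2015-04-05 to 2016-01-24 tolled the period for 294 days, extending the deadline to 2017-02-11.
No stated provision tolls the period for the defendant's absence, so the interval from 2013-01-18 to 2013-07-07 has no effect on the deadline.
Nothing else in the chronology tolls or restarts the period.
The 2016-11-04 filing precedes the 2017-02-11 deadline; the claim is timely.

TIMELY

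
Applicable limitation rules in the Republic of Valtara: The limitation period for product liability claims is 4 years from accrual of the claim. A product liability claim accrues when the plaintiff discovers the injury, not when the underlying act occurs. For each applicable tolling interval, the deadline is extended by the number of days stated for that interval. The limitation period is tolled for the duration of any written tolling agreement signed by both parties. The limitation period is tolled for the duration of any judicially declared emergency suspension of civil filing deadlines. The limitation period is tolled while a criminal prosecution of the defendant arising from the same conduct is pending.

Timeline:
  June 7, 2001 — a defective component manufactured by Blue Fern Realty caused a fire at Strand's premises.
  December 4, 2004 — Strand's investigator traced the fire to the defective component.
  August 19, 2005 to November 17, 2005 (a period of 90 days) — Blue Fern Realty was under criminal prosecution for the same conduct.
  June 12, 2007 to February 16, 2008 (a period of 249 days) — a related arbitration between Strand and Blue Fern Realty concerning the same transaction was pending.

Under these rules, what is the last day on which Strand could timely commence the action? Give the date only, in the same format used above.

Accrual is tied to discovery, so the period began on December 4, 2004 rather than on June 7, 2001 when the act occurred.
The untolled deadline — 4 years after December 4, 2004 — is December 4, 2008.
Because the pending criminal prosecution ran from August 19, 2005 to November 17, 2005, the deadline is extended by 90 days to March 4, 2009.
No stated provision tolls the period for a pending arbitration, so the interval from June 12, 2007 to February 16, 2008 has no effect on the deadline.

March 4, 2009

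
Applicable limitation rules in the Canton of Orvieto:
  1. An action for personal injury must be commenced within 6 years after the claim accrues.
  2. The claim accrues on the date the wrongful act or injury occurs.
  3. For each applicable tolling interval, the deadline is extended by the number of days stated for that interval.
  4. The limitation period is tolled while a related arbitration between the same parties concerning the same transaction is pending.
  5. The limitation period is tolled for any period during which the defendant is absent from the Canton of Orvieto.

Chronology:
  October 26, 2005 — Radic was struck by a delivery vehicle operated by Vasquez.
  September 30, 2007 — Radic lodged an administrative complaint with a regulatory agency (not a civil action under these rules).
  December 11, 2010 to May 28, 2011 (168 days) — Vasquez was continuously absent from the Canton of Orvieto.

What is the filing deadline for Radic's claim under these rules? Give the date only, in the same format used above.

April 11, 2012

The claim accrued on October 26, 2005, when the wrongful act occurred.
Adding the 6 years base period to October 26, 2005 gives a deadline of October 26, 2011, before any tolling.
The defendant's absence from the jurisdiction from December 11, 2010 to May 28, 2011 tolled the period for 168 days, extending the deadline to April 11, 2012.
The other events in the timeline have no effect on the limitation period under the stated rules.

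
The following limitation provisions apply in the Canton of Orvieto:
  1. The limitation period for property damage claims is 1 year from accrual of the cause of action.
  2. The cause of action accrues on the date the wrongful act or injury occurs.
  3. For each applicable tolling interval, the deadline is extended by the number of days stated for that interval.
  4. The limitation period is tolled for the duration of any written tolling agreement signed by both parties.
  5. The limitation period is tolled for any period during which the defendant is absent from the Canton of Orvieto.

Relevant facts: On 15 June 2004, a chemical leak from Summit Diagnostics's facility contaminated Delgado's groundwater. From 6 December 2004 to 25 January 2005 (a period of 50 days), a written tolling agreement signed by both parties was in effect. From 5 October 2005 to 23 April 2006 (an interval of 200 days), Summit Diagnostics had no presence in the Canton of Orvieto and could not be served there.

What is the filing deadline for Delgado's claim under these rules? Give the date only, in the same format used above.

The claim accrued on 15 June 2004, when the wrongful act occurred.
1 year from 15 June 2004 is 15 June 2005.
The written tolling agreement from 6 December 2004 to 25 January 2005 tolled the period for 50 days, extending the deadline to 4 August 2005.
The defendant's absence from the jurisdiction from 5 October 2005 to 23 April 2006 began after the period had already run on 4 August 2005, so it has no tolling effect.

4 August 2005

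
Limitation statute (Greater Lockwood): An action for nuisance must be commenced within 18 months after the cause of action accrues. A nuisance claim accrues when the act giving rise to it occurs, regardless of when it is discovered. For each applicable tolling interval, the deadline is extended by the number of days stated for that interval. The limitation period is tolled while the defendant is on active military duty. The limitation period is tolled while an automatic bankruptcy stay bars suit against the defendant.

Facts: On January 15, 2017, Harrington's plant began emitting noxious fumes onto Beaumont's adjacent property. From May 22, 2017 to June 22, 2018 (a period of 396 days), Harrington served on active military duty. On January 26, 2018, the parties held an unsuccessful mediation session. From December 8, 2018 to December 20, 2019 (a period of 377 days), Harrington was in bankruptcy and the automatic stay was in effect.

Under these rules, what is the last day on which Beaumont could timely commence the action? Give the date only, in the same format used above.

The claim accrued on January 15, 2017, when the wrongful act occurred.
18 months from January 15, 2017 is July 15, 2018.
Because the defendant's active military service ran from May 22, 2017 to June 22, 2018, the deadline is extended by 396 days to August 15, 2019.
Because the automatic bankruptcy stay ran from December 8, 2018 to December 20, 2019, the deadline is extended by 377 days to August 26, 2020.
The other events in the timeline have no effect on the limitation period under the stated rules.

August 26, 2020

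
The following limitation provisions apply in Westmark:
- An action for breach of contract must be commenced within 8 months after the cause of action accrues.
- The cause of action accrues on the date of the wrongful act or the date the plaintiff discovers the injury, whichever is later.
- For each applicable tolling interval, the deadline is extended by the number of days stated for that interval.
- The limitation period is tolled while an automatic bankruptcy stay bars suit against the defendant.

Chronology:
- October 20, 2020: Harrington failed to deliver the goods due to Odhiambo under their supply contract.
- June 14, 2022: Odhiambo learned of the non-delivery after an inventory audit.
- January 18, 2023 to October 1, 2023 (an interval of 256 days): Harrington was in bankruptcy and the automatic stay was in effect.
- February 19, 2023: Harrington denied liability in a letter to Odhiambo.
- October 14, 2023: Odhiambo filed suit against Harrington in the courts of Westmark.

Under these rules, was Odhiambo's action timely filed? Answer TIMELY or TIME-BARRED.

Because discovery on June 14, 2022 post-dates the October 20, 2020 act, accrual under the later-of rule falls on June 14, 2022.
8 months from June 14, 2022 is February 14, 2023.
The period was tolled for 256 days by the automatic bankruptcy stay (January 18, 2023 to October 1, 2023), pushing the deadline to October 28, 2023.
The other events in the timeline have no effect on the limitation period under the stated rules.
The October 14, 2023 filing precedes the October 28, 2023 deadline; the claim is timely.

TIMELY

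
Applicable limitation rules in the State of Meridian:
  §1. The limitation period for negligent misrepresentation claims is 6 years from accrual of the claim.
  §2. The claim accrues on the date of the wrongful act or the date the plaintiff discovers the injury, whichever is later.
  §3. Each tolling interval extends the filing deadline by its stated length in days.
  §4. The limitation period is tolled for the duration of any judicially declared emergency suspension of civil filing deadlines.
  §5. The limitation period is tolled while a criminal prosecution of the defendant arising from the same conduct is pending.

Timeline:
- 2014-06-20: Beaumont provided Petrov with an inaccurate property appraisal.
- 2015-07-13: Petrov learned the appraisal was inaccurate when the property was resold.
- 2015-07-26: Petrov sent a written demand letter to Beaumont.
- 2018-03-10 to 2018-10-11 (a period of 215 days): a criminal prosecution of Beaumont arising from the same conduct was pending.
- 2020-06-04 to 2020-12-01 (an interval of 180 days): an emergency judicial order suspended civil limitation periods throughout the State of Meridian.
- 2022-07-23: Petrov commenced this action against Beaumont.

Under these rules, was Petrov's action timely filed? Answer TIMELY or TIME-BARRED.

TIMELY

Because discovery on 2015-07-13 post-dates the 2014-06-20 act, accrual under the later-of rule falls on 2015-07-13.
The untolled deadline — 6 years after 2015-07-13 — is 2021-07-13.
The pending criminal prosecution from 2018-03-10 to 2018-10-11 tolled the period for 215 days, extending the deadline to 2022-02-13.
The period was tolled for 180 days by the emergency suspension of filing deadlines (2020-06-04 to 2020-12-01), pushing the deadline to 2022-08-12.
The other events in the timeline have no effect on the limitation period under the stated rules.
Petrov filed on 2022-07-23, before the 2022-08-12 deadline, so the action is timely.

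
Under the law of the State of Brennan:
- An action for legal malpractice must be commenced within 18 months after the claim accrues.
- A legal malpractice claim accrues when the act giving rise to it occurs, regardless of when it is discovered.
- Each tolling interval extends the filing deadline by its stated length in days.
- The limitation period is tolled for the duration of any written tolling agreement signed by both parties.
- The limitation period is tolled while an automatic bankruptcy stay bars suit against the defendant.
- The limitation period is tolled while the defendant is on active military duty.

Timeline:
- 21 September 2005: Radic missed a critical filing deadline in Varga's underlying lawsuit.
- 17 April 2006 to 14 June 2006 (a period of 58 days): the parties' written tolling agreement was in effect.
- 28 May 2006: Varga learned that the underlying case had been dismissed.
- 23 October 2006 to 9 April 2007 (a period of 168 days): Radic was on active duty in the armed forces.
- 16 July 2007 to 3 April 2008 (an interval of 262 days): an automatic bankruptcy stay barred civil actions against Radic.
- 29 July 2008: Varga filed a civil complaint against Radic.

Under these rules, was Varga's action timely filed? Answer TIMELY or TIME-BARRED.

TIME-BARRED

Because the rule ties accrual to occurrence, the claim accrued on 21 September 2005, not on the 28 May 2006 discovery date.
18 months from 21 September 2005 is 21 March 2007.
The written tolling agreement from 17 April 2006 to 14 June 2006 tolled the period for 58 days, extending the deadline to 18 May 2007.
The defendant's active military service from 23 October 2006 to 9 April 2007 tolled the period for 168 days, extending the deadline to 2 November 2007.
Because the automatic bankruptcy stay ran from 16 July 2007 to 3 April 2008, the deadline is extended by 262 days to 21 July 2008.
The 29 July 2008 filing falls after the 21 July 2008 deadline; the claim is time-barred.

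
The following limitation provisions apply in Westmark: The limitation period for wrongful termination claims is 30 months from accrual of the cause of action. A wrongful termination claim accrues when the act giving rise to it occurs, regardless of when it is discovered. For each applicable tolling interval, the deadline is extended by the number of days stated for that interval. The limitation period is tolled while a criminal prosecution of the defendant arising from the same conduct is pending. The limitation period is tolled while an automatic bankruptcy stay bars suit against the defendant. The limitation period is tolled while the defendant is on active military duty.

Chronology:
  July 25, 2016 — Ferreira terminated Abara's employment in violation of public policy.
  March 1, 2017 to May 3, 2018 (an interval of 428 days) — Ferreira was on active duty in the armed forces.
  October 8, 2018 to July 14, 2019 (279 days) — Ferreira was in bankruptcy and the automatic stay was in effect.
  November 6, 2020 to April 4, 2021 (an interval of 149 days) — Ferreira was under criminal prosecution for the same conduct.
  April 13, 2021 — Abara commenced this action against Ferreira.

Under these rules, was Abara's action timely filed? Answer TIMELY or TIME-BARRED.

The limitation period began to run on July 25, 2016.
Adding the 30 months base period to July 25, 2016 gives a deadline of January 25, 2019, before any tolling.
The defendant's active military service from March 1, 2017 to May 3, 2018 tolled the period for 428 days, extending the deadline to March 28, 2020.
Because the automatic bankruptcy stay ran from October 8, 2018 to July 14, 2019, the deadline is extended by 279 days to January 1, 2021.
The pending criminal prosecution from November 6, 2020 to April 4, 2021 tolled the period for 149 days, extending the deadline to May 30, 2021.
Filing on April 13, 2021 beat the May 30, 2021 deadline — the action is timely.

TIMELY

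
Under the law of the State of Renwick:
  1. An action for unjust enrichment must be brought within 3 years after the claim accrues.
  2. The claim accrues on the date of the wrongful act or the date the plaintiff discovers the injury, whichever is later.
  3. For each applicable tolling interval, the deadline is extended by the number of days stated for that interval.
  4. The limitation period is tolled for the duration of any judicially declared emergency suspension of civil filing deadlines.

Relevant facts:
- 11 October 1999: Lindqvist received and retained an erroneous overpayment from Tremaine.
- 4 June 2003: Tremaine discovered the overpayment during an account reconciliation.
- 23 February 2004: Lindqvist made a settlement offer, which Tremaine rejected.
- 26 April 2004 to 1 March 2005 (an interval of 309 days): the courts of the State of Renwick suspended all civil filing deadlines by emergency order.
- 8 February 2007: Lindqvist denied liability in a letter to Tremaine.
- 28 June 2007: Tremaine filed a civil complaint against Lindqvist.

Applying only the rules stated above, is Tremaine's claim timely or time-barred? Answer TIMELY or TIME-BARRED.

The claim accrued on 4 June 2003 — the later of the 11 October 1999 act and the 4 June 2003 discovery.
3 years from 4 June 2003 is 4 June 2006.
The period was tolled for 309 days by the emergency suspension of filing deadlines (26 April 2004 to 1 March 2005), pushing the deadline to 9 April 2007.
None of the other events listed affects the running of the period under the stated rules.
The 28 June 2007 filing falls after the 9 April 2007 deadline; the claim is time-barred.

TIME-BARRED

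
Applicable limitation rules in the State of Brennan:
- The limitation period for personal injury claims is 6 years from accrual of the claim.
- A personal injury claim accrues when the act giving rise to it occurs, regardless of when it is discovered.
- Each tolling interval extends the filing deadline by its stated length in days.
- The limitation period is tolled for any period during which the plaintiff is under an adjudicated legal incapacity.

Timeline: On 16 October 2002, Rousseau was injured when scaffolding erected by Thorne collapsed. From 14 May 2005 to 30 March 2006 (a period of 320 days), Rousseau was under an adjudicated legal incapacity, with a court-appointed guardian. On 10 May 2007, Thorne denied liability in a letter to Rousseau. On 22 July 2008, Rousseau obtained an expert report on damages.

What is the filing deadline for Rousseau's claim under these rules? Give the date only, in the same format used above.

1 September 2009

The claim accrued on 16 October 2002, the date of the act.
The untolled deadline — 6 years after 16 October 2002 — is 16 October 2008.
The plaintiff's legal incapacity from 14 May 2005 to 30 March 2006 tolled the period for 320 days, extending the deadline to 1 September 2009.
Nothing else in the chronology tolls or restarts the period.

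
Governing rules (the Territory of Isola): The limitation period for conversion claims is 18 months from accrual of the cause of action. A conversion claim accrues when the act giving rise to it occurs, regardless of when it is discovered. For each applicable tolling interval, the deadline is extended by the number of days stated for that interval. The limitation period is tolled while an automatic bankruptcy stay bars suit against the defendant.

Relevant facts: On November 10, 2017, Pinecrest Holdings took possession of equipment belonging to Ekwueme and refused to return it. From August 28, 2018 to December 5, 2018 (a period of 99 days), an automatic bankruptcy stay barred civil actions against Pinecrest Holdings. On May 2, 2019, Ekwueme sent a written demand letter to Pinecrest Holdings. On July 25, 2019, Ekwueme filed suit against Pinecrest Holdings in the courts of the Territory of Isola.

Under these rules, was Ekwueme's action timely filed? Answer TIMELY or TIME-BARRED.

The cause of action accrued on November 10, 2017, the date of the act.
The untolled deadline — 18 months after November 10, 2017 — is May 10, 2019.
The period was tolled for 99 days by the automatic bankruptcy stay (August 28, 2018 to December 5, 2018), pushing the deadline to August 17, 2019.
The other events in the timeline have no effect on the limitation period under the stated rules.
Filing on July 25, 2019 beat the August 17, 2019 deadline — the action is timely.

TIMELY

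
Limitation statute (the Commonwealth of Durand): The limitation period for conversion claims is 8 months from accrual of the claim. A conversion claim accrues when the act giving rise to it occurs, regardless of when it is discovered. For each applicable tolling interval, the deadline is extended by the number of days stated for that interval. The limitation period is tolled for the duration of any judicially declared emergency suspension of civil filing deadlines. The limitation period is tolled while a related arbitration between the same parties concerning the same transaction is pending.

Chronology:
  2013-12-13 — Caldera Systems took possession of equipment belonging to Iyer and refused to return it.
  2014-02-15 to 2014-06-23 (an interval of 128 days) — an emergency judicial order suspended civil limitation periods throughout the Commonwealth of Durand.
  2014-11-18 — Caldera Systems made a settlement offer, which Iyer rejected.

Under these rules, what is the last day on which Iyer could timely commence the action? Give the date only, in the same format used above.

The limitation period began to run on 2013-12-13.
The untolled deadline — 8 months after 2013-12-13 — is 2014-08-13.
The emergency suspension of filing deadlines from 2014-02-15 to 2014-06-23 tolled the period for 128 days, extending the deadline to 2014-12-19.
The other events in the timeline have no effect on the limitation period under the stated rules.

2014-12-19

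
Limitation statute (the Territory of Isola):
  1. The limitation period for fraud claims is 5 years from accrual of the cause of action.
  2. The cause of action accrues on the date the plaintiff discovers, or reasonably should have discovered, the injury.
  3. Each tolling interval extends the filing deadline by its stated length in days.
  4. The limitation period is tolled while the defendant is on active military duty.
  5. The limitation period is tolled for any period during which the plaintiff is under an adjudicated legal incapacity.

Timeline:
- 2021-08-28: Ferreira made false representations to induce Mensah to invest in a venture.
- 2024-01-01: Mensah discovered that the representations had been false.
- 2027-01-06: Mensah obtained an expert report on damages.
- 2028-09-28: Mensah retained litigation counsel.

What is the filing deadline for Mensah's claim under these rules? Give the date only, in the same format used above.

2029-01-01

Under the discovery rule, the claim accrued on 2024-01-01, when Mensah discovered the injury — not on the 2021-08-28 date of the underlying act.
Adding the 5 years base period to 2024-01-01 gives a deadline of 2029-01-01, before any tolling.
None of the other events listed affects the running of the period under the stated rules.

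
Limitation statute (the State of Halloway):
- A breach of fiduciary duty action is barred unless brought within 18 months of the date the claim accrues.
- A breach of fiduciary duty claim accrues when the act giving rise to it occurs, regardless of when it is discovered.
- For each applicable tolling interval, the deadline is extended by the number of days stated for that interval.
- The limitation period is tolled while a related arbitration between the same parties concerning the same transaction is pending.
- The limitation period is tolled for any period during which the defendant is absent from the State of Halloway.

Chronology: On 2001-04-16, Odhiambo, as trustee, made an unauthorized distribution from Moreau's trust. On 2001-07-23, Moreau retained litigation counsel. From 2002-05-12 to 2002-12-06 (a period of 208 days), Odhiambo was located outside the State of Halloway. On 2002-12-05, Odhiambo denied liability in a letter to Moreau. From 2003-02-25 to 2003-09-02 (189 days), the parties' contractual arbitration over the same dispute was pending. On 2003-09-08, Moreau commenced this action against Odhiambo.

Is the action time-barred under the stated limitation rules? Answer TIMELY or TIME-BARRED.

The claim accrued on 2001-04-16, when the wrongful act occurred.
The untolled deadline — 18 months after 2001-04-16 — is 2002-10-16.
The defendant's absence from the jurisdiction from 2002-05-12 to 2002-12-06 tolled the period for 208 days, extending the deadline to 2003-05-12.
Because the pending related arbitration ran from 2003-02-25 to 2003-09-02, the deadline is extended by 189 days to 2003-11-17.
Nothing else in the chronology tolls or restarts the period.
Moreau filed on 2003-09-08, before the 2003-11-17 deadline, so the action is timely.

TIMELY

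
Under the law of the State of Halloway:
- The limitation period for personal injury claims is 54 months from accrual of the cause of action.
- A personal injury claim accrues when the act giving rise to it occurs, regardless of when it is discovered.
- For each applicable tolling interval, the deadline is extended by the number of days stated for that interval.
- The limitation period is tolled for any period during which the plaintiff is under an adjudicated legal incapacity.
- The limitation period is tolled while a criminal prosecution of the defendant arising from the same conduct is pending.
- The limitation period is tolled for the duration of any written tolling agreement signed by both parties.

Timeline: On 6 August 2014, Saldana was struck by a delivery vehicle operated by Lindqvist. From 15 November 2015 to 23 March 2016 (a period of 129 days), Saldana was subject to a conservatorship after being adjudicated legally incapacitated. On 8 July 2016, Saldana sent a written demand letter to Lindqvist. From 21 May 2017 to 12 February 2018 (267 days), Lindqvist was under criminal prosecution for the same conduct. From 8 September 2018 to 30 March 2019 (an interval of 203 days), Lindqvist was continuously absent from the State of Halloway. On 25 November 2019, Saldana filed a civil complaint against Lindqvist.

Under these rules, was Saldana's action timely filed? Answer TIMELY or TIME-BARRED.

The claim accrued on 6 August 2014, when the wrongful act occurred.
54 months from 6 August 2014 is 6 February 2019.
The period was tolled for 129 days by the plaintiff's legal incapacity (15 November 2015 to 23 March 2016), pushing the deadline to 15 June 2019.
The pending criminal prosecution from 21 May 2017 to 12 February 2018 tolled the period for 267 days, extending the deadline to 8 March 2020.
Although the defendant's absence ran from 8 September 2018 to 30 March 2019, the stated rules do not make that a tolling event, so it is disregarded.
The other events in the timeline have no effect on the limitation period under the stated rules.
Saldana filed on 25 November 2019, before the 8 March 2020 deadline, so the action is timely.

TIMELY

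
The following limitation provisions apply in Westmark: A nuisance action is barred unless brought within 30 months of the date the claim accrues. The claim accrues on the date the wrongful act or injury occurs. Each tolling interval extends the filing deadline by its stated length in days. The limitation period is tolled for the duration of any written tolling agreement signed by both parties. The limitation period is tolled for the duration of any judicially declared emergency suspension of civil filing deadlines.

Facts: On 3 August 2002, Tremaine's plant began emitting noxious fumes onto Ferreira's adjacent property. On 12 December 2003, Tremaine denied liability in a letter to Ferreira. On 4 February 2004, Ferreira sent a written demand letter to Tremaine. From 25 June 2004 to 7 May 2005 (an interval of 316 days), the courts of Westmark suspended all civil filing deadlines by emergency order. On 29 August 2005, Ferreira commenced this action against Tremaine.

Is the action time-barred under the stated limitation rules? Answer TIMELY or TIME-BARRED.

The limitation period began to run on 3 August 2002.
The untolled deadline — 30 months after 3 August 2002 — is 3 February 2005.
The emergency suspension of filing deadlines from 25 June 2004 to 7 May 2005 tolled the period for 316 days, extending the deadline to 16 December 2005.
Nothing else in the chronology tolls or restarts the period.
Ferreira filed on 29 August 2005, before the 16 December 2005 deadline, so the action is timely.

TIMELY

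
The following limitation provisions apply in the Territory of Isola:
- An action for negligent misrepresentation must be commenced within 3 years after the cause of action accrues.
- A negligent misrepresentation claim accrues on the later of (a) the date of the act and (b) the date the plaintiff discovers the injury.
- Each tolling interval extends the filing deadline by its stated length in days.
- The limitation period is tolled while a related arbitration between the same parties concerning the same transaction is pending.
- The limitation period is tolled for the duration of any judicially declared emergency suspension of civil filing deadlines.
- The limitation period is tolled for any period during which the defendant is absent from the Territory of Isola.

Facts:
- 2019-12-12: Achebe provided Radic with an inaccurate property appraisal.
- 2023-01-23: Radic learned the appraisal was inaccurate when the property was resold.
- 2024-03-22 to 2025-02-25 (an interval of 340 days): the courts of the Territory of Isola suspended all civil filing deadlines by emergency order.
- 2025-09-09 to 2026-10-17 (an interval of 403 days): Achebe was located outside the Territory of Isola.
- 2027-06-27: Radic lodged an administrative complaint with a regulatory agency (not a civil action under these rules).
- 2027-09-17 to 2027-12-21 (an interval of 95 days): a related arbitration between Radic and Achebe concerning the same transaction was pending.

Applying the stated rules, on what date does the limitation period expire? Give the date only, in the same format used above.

2028-05-10

Taking the later of the act (2019-12-12) and discovery (2023-01-23), the claim accrued on 2023-01-23.
The untolled deadline — 3 years after 2023-01-23 — is 2026-01-23.
The emergency suspension of filing deadlines from 2024-03-22 to 2025-02-25 tolled the period for 340 days, extending the deadline to 2026-12-29.
The defendant's absence from the jurisdiction from 2025-09-09 to 2026-10-17 tolled the period for 403 days, extending the deadline to 2028-02-05.
The pending related arbitration from 2027-09-17 to 2027-12-21 tolled the period for 95 days, extending the deadline to 2028-05-10.
Nothing else in the chronology tolls or restarts the period.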